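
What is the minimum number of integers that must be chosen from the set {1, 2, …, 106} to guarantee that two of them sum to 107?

Partition {1, …, 106} into 53 pairs: {1,106}, {2,105}, …, {53,54}.
Choosing 53 integers — say the integers 1 through 53 — takes one from each pair and avoids the property.
Choosing 54 forces two into the same pair by pigeonhole, and those sum to 107. So 54.

54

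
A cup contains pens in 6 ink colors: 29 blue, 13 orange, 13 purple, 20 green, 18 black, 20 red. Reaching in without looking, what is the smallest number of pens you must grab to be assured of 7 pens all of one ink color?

37

The worst case takes 6 pens of each ink color without reaching 7 of any: 6 × 6 = 36.
The next pen must bring some ink color to 7, so 36 + 1 = 37.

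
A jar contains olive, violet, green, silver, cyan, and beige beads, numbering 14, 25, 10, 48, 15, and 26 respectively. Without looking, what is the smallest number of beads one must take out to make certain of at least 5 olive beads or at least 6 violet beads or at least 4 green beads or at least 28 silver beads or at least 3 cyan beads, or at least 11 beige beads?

The worst case stops just short of every target: 4 olive, 5 violet, 3 green, 27 silver, 2 cyan, 10 beige — 4 + 5 + 3 + 27 + 2 + 10 = 51 beads.
One more bead must push some color to its target, so 51 + 1 = 52.

52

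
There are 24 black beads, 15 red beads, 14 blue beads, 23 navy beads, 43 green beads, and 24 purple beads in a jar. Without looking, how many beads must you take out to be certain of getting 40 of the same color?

140

In the worst case we take at most 39 of each color, but all 24 black, all 15 red, all 14 blue, all 23 navy, and all 24 purple (fewer than 39), giving 24 + 15 + 14 + 23 + 39 + 24 = 139.
One more bead then forces some color to 40, so 139 + 1 = 140.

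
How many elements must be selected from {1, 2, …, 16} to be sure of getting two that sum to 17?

9

Partition {1, …, 16} into 8 pairs: {1,16}, {2,15}, …, {8,9}.
Choosing 8 integers — say the integers 1 through 8 — takes one from each pair and avoids the property.
Choosing 9 forces two into the same pair by pigeonhole, and those sum to 17. So 9.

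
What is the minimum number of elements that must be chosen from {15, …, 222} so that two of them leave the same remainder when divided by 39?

Group the integers by remainder mod 39; there are 39 residue classes, each nonempty in this range.
Choosing one from each class (39 integers) avoids any shared remainder.
One more choice must repeat a class, so two differ by a multiple of 39. Hence 39 + 1 = 40.

40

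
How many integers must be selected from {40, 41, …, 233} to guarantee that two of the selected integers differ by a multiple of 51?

52

Use the pigeonhole principle on residue classes: group the integers by remainder mod 51; there are 51 residue classes, each nonempty in this range.
Choosing one from each class (51 integers) avoids any shared remainder.
One more choice must repeat a class, so two differ by a multiple of 51. Hence 51 + 1 = 52.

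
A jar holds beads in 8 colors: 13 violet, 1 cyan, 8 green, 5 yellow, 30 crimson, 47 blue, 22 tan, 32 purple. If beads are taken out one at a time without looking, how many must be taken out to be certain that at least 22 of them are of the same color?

112

In the worst case we take at most 21 of each color, but all 13 violet, all 1 cyan, all 8 green, and all 5 yellow (fewer than 21), giving 13 + 1 + 8 + 5 + 21 + 21 + 21 + 21 = 111.
One more bead then forces some color to 22, so 111 + 1 = 112.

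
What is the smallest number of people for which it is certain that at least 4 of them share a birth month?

There are 12 months of the year acting as pigeonholes.
With 12 × 3 = 36 people we could place exactly 3 in each, with no class reaching 4.
One more forces some class to hold 4, so 36 + 1 = 37.

37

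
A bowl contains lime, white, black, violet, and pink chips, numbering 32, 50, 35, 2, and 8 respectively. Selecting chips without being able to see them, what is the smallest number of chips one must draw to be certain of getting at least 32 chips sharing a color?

104

In the worst case we take at most 31 of each color, but all 2 violet and all 8 pink (fewer than 31), giving 31 + 31 + 31 + 2 + 8 = 103.
One more chip then forces some color to 32, so 103 + 1 = 104.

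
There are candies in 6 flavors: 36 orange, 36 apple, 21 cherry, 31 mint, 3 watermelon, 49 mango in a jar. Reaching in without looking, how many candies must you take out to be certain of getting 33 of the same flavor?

In the worst case we take at most 32 of each flavor, but all 21 cherry, all 31 mint, and all 3 watermelon (fewer than 32), giving 32 + 32 + 21 + 31 + 3 + 32 = 151.
One more candy then forces some flavor to 33, so 151 + 1 = 152.

152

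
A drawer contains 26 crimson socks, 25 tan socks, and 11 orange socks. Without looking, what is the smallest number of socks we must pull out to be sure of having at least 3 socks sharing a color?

The worst case takes 2 socks of each color without reaching 3 of any: 3 × 2 = 6.
The next sock must bring some color to 3, so 6 + 1 = 7.

7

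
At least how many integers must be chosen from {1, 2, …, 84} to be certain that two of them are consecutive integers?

43

Partition {1, …, 84} into 42 pairs: {1,2}, {3,4}, …, {83,84}.
Choosing 42 integers — say the 42 even numbers 2, 4, …, 84 — takes one from each pair and avoids the property.
Choosing 43 forces two into the same pair by pigeonhole, and those are consecutive. So 43.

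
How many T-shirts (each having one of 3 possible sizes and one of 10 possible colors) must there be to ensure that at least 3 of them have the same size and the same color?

There are 3 × 10 = 30 (size, color) combinations acting as pigeonholes.
With 30 × 2 = 60 T-shirts we could place exactly 2 in each, with no (size, color) pair reaching 3.
One more forces some (size, color) pair to hold 3, so 60 + 1 = 61.

61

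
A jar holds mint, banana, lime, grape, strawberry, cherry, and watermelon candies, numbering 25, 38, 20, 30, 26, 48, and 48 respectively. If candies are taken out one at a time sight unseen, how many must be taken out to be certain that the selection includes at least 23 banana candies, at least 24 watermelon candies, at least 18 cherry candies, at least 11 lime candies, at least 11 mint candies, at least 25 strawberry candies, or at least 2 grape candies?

The worst case stops just short of every target: 10 mint, 22 banana, 10 lime, 1 grape, 24 strawberry, 17 cherry, 23 watermelon — 10 + 22 + 10 + 1 + 24 + 17 + 23 = 107 candies.
One more candy must push some flavor to its target, so 107 + 1 = 108.

108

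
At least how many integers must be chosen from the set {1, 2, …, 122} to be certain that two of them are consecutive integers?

Partition {1, …, 122} into 61 pairs: {1,2}, {3,4}, …, {121,122}.
Choosing 61 integers — say the 61 even numbers 2, 4, …, 122 — takes one from each pair and avoids the property.
Choosing 62 forces two into the same pair by pigeonhole, and those are consecutive. So 62.

62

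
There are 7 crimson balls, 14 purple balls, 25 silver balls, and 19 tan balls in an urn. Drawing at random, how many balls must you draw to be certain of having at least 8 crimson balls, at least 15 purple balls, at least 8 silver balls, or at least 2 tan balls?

30

Each of the 4 colors has its own threshold; avoid all of them simultaneously.
The worst case stops just short of every target: 7 crimson, 14 purple, 7 silver, 1 tan — 7 + 14 + 7 + 1 = 29 balls.
One more ball must push some color to its target, so 29 + 1 = 30.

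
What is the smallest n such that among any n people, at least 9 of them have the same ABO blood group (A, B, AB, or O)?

There are 4 ABO blood groups acting as pigeonholes.
With 4 × 8 = 32 people we could place exactly 8 in each, with no class reaching 9.
One more forces some class to hold 9, so 32 + 1 = 33.

33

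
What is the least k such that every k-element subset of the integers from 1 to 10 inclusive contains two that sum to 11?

Partition {1, …, 10} into 5 pairs: {1,10}, {2,9}, …, {5,6}.
Choosing 5 integers — say the integers 1 through 5 — takes one from each pair and avoids the property.
Choosing 6 forces two into the same pair by pigeonhole, and those sum to 11. So 6.

6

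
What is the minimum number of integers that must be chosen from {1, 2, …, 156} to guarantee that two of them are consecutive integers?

79

Partition {1, …, 156} into 78 pairs: {1,2}, {3,4}, …, {155,156}.
Choosing 78 integers — say the 78 even numbers 2, 4, …, 156 — takes one from each pair and avoids the property.
Choosing 79 forces two into the same pair by pigeonhole, and those are consecutive. So 79.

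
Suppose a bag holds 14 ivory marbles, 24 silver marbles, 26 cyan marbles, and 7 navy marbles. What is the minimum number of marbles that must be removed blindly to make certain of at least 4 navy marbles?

The worst case draws every non-navy marble first: 14 + 24 + 26 = 64.
The next 4 draws are then forced to be navy, giving 64 + 4 = 68.

68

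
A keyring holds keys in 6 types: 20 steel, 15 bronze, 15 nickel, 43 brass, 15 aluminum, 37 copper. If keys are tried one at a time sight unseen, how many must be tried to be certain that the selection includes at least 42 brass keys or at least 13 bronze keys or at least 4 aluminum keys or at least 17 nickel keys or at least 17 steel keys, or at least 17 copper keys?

The worst case stops just short of every target: 16 steel, 12 bronze, all 15 nickel, 41 brass, 3 aluminum, 16 copper — 16 + 12 + 15 + 41 + 3 + 16 = 103 keys.
One more key must push some type to its target, so 103 + 1 = 104.

104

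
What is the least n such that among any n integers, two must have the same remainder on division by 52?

Use the pigeonhole principle on residue classes: two integers differ by a multiple of 52 exactly when they share a remainder mod 52.
There are 52 residue classes mod 52, so 52 integers can all lie in distinct classes.
One more integer must repeat a residue, giving a difference divisible by 52. So n = 52 + 1 = 53.

53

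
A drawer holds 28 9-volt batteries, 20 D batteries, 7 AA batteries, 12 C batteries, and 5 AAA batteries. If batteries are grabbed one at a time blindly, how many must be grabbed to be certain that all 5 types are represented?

68

The hardest type to obtain is AAA: we could draw every other battery first — 72 − 5 = 67 batteries — without a single AAA one.
The next draw must be AAA, so 67 + 1 = 68.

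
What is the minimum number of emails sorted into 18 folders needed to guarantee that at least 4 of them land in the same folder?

There are 18 folders acting as pigeonholes.
With 18 × 3 = 54 emails we could place exactly 3 in each, with no class reaching 4.
One more forces some class to hold 4, so 54 + 1 = 55.

55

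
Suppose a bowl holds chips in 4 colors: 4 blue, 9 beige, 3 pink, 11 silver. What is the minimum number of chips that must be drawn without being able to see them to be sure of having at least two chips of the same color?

Treat the 4 colors as pigeonholes.
The worst case takes 1 chip of each color without reaching 2 of any: 4 × 1 = 4.
The next chip must bring some color to 2, so 4 + 1 = 5.

5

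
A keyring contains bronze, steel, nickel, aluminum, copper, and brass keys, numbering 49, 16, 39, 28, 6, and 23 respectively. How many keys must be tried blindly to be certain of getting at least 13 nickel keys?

135

The worst case draws every non-nickel key first: 49 + 16 + 28 + 6 + 23 = 122.
The next 13 draws are then forced to be nickel, giving 122 + 13 = 135.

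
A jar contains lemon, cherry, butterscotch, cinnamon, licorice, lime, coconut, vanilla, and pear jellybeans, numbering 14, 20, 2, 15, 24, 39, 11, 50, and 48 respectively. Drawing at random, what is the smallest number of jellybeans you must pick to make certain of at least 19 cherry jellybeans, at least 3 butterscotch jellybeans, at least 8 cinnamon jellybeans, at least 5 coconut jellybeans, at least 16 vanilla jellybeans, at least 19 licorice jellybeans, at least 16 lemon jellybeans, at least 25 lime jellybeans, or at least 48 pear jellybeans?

The worst case stops just short of every target: all 14 lemon, 18 cherry, 2 butterscotch, 7 cinnamon, 18 licorice, 24 lime, 4 coconut, 15 vanilla, 47 pear — 14 + 18 + 2 + 7 + 18 + 24 + 4 + 15 + 47 = 149 jellybeans.
One more jellybean must push some flavor to its target, so 149 + 1 = 150.

150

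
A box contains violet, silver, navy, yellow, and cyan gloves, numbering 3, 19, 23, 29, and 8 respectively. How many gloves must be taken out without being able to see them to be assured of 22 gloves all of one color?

73

Treat the 5 colors as pigeonholes.
In the worst case we take at most 21 of each color, but all 3 violet, all 19 silver, and all 8 cyan (fewer than 21), giving 3 + 19 + 21 + 21 + 8 = 72.
One more glove then forces some color to 22, so 72 + 1 = 73.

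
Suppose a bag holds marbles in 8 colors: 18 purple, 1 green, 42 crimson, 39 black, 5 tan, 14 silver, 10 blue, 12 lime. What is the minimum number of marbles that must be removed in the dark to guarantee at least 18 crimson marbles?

The worst case draws every non-crimson marble first: 18 + 1 + 39 + 5 + 14 + 10 + 12 = 99.
The next 18 draws are then forced to be crimson, giving 99 + 18 = 117.

117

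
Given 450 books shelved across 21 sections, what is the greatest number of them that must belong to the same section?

If each of the 21 sections held at most 21, the total would be at most 21 × 21 = 441 < 450, a contradiction.
So at least one holds ⌈450/21⌉ = 22.

22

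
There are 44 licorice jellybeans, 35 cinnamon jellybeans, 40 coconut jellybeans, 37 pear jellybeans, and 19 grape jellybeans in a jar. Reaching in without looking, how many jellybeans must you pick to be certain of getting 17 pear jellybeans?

To avoid pear jellybeans as long as possible, exhaust the other 4 flavors first.
The worst case draws every non-pear jellybean first: 44 + 35 + 40 + 19 = 138.
The next 17 draws are then forced to be pear, giving 138 + 17 = 155.

155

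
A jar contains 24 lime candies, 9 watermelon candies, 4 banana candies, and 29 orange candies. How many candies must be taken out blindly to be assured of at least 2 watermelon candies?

59

The worst case draws every non-watermelon candy first: 24 + 4 + 29 = 57.
The next 2 draws are then forced to be watermelon, giving 57 + 2 = 59.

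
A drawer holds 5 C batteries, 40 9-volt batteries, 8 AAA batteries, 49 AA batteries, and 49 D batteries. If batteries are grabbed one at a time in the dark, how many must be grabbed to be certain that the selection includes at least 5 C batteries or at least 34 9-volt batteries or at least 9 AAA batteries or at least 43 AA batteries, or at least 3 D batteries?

Each of the 5 types has its own threshold; avoid all of them simultaneously.
The worst case stops just short of every target: 4 C, 33 9-volt, 8 AAA, 42 AA, 2 D — 4 + 33 + 8 + 42 + 2 = 89 batteries.
One more battery must push some type to its target, so 89 + 1 = 90.

90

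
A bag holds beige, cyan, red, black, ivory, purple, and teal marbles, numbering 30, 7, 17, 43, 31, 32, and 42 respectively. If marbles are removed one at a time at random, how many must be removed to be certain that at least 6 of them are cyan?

The worst case draws every non-cyan marble first: 30 + 17 + 43 + 31 + 32 + 42 = 195.
The next 6 draws are then forced to be cyan, giving 195 + 6 = 201.

201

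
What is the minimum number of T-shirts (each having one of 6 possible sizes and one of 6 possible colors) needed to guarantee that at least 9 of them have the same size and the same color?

There are 6 × 6 = 36 (size, color) combinations acting as pigeonholes.
With 36 × 8 = 288 T-shirts we could place exactly 8 in each, with no (size, color) pair reaching 9.
One more forces some (size, color) pair to hold 9, so 288 + 1 = 289.

289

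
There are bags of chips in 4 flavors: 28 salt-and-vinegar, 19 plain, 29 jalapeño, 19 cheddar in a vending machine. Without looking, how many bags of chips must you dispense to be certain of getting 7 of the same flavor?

25

Treat the 4 flavors as pigeonholes.
The worst case takes 6 bags of chips of each flavor without reaching 7 of any: 4 × 6 = 24.
The next bag of chips must bring some flavor to 7, so 24 + 1 = 25.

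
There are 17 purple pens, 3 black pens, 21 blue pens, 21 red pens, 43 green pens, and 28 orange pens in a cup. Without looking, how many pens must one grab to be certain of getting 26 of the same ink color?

113

In the worst case we take at most 25 of each ink color, but all 17 purple, all 3 black, all 21 blue, and all 21 red (fewer than 25), giving 17 + 3 + 21 + 21 + 25 + 25 = 112.
One more pen then forces some ink color to 26, so 112 + 1 = 113.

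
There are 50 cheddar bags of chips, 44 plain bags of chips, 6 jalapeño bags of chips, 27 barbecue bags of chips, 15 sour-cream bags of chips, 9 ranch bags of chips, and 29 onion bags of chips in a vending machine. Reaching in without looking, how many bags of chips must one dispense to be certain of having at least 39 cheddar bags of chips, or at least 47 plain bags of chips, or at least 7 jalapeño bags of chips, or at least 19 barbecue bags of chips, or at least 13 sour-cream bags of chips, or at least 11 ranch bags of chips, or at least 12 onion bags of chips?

Each of the 7 flavors has its own threshold; avoid all of them simultaneously.
The worst case stops just short of every target: 38 cheddar, all 44 plain, 6 jalapeño, 18 barbecue, 12 sour-cream, all 9 ranch, 11 onion — 38 + 44 + 6 + 18 + 12 + 9 + 11 = 138 bags of chips.
One more bag of chips must push some flavor to its target, so 138 + 1 = 139.

139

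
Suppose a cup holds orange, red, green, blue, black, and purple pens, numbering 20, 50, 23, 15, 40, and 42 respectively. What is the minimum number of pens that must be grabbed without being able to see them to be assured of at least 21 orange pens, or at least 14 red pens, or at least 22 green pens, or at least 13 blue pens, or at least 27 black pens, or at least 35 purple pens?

The worst case stops just short of every target: 20 orange, 13 red, 21 green, 12 blue, 26 black, 34 purple — 20 + 13 + 21 + 12 + 26 + 34 = 126 pens.
One more pen must push some ink color to its target, so 126 + 1 = 127.

127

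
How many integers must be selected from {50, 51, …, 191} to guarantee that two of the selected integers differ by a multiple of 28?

29

Group the integers by remainder mod 28; there are 28 residue classes, each nonempty in this range.
Choosing one from each class (28 integers) avoids any shared remainder.
One more choice must repeat a class, so two differ by a multiple of 28. Hence 28 + 1 = 29.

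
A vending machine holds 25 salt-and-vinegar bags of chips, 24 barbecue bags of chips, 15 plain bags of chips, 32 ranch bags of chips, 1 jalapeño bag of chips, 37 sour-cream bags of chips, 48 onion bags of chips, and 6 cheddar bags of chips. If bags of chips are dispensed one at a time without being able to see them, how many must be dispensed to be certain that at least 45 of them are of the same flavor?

185

Treat the 8 flavors as pigeonholes.
In the worst case we take at most 44 of each flavor, but all 25 salt-and-vinegar, all 24 barbecue, all 15 plain, all 32 ranch, all 1 jalapeño, all 37 sour-cream, and all 6 cheddar (fewer than 44), giving 25 + 24 + 15 + 32 + 1 + 37 + 44 + 6 = 184.
One more bag of chips then forces some flavor to 45, so 184 + 1 = 185.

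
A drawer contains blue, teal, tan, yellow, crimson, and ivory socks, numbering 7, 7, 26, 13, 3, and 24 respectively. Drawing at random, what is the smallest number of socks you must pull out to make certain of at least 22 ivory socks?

The worst case draws every non-ivory sock first: 7 + 7 + 26 + 13 + 3 = 56.
The next 22 draws are then forced to be ivory, giving 56 + 22 = 78.

78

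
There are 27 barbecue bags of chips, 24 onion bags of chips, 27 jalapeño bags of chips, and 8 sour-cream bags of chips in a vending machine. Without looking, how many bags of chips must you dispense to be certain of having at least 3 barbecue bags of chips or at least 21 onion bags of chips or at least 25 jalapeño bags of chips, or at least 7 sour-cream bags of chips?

53

The worst case stops just short of every target: 2 barbecue, 20 onion, 24 jalapeño, 6 sour-cream — 2 + 20 + 24 + 6 = 52 bags of chips.
One more bag of chips must push some flavor to its target, so 52 + 1 = 53.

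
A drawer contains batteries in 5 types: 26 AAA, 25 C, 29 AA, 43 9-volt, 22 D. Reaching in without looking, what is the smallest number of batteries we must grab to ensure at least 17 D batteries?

140

To avoid D batteries as long as possible, exhaust the other 4 types first.
The worst case draws every non-D battery first: 26 + 25 + 29 + 43 = 123.
The next 17 draws are then forced to be D, giving 123 + 17 = 140.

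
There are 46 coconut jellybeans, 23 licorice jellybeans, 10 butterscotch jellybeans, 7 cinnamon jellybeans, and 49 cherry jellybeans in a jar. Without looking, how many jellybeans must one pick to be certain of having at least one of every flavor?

The hardest flavor to obtain is cinnamon: we could draw every other jellybean first — 135 − 7 = 128 jellybeans — without a single cinnamon one.
The next draw must be cinnamon, so 128 + 1 = 129.

129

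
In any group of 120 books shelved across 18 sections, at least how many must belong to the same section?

7

The 120 books fall into 18 sections.
If each of the 18 sections held at most 6, the total would be at most 18 × 6 = 108 < 120, a contradiction.
So at least one holds ⌈120/18⌉ = 7.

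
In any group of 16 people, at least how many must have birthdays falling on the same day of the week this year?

The 16 people fall into 7 days of the week.
If each of the 7 days of the week held at most 2, the total would be at most 7 × 2 = 14 < 16, a contradiction.
So at least one holds ⌈16/7⌉ = 3.

3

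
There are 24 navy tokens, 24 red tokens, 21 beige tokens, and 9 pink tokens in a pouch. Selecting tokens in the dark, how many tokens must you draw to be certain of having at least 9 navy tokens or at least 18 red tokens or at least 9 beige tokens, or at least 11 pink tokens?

43

The worst case stops just short of every target: 8 navy, 17 red, 8 beige, all 9 pink — 8 + 17 + 8 + 9 = 42 tokens.
One more token must push some color to its target, so 42 + 1 = 43.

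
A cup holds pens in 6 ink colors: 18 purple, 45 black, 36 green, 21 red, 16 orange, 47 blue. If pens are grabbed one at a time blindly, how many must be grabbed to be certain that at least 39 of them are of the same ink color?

Treat the 6 ink colors as pigeonholes.
In the worst case we take at most 38 of each ink color, but all 18 purple, all 36 green, all 21 red, and all 16 orange (fewer than 38), giving 18 + 38 + 36 + 21 + 16 + 38 = 167.
One more pen then forces some ink color to 39, so 167 + 1 = 168.

168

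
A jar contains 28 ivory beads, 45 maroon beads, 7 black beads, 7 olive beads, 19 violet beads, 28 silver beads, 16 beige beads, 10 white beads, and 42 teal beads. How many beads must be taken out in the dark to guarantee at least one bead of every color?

The hardest color to obtain is black: we could draw every other bead first — 202 − 7 = 195 beads — without a single black one.
The next draw must be black, so 195 + 1 = 196.

196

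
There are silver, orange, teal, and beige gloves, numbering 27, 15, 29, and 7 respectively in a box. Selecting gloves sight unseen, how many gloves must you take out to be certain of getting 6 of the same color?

21

The worst case takes 5 gloves of each color without reaching 6 of any: 4 × 5 = 20.
The next glove must bring some color to 6, so 20 + 1 = 21.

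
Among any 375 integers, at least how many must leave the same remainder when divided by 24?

16

The 375 integers fall into 24 residue classes modulo 24.
If each of the 24 residue classes modulo 24 held at most 15, the total would be at most 24 × 15 = 360 < 375, a contradiction.
So at least one holds ⌈375/24⌉ = 16.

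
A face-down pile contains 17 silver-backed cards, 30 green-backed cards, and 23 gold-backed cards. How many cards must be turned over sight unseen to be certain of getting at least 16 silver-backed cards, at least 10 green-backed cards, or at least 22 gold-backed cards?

Each of the 3 back colors has its own threshold; avoid all of them simultaneously.
The worst case stops just short of every target: 15 silver-backed, 9 green-backed, 21 gold-backed — 15 + 9 + 21 = 45 cards.
One more card must push some back color to its target, so 45 + 1 = 46.

46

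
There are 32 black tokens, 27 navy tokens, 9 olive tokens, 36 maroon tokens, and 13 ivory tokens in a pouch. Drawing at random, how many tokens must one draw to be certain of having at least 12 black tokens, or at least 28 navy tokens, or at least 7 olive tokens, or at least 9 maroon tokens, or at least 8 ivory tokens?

60

The worst case stops just short of every target: 11 black, 27 navy, 6 olive, 8 maroon, 7 ivory — 11 + 27 + 6 + 8 + 7 = 59 tokens.
One more token must push some color to its target, so 59 + 1 = 60.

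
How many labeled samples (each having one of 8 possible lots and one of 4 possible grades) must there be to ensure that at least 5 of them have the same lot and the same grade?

There are 8 × 4 = 32 (lot, grade) combinations acting as pigeonholes.
With 32 × 4 = 128 labeled samples we could place exactly 4 in each, with no (lot, grade) pair reaching 5.
One more forces some (lot, grade) pair to hold 5, so 128 + 1 = 129.

129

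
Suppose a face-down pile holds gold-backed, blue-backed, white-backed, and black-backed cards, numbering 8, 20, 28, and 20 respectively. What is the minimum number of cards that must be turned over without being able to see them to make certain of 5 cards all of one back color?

17

The worst case takes 4 cards of each back color without reaching 5 of any: 4 × 4 = 16.
The next card must bring some back color to 5, so 16 + 1 = 17.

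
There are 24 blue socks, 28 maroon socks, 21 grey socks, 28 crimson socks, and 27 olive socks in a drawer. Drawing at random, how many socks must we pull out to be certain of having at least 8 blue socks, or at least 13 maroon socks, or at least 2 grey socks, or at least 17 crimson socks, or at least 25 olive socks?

61

Each of the 5 colors has its own threshold; avoid all of them simultaneously.
The worst case stops just short of every target: 7 blue, 12 maroon, 1 grey, 16 crimson, 24 olive — 7 + 12 + 1 + 16 + 24 = 60 socks.
One more sock must push some color to its target, so 60 + 1 = 61.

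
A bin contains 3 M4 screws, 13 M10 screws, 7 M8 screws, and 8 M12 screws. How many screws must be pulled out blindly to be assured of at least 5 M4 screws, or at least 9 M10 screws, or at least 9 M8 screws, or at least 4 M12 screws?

22

The worst case stops just short of every target: all 3 M4, 8 M10, all 7 M8, 3 M12 — 3 + 8 + 7 + 3 = 21 screws.
One more screw must push some size to its target, so 21 + 1 = 22.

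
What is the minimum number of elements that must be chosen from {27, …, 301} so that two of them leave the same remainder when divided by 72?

Use the pigeonhole principle on residue classes: group the integers by remainder mod 72; there are 72 residue classes, each nonempty in this range.
Choosing one from each class (72 integers) avoids any shared remainder.
One more choice must repeat a class, so two differ by a multiple of 72. Hence 72 + 1 = 73.

73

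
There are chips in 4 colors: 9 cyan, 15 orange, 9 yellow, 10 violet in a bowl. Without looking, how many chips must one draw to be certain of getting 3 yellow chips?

37

The worst case draws every non-yellow chip first: 9 + 15 + 10 = 34.
The next 3 draws are then forced to be yellow, giving 34 + 3 = 37.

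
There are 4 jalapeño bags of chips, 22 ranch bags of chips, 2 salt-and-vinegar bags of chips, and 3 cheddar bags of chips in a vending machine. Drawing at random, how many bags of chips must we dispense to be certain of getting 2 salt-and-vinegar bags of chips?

31

The worst case draws every non-salt-and-vinegar bag of chips first: 4 + 22 + 3 = 29.
The next 2 draws are then forced to be salt-and-vinegar, giving 29 + 2 = 31.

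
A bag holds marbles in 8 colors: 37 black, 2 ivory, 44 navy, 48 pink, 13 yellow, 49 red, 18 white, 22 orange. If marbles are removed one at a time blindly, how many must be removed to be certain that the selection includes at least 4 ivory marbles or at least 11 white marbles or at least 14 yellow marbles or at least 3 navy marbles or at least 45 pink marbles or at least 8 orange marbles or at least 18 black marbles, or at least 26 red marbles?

Each of the 8 colors has its own threshold; avoid all of them simultaneously.
The worst case stops just short of every target: 17 black, all 2 ivory, 2 navy, 44 pink, 13 yellow, 25 red, 10 white, 7 orange — 17 + 2 + 2 + 44 + 13 + 25 + 10 + 7 = 120 marbles.
One more marble must push some color to its target, so 120 + 1 = 121.

121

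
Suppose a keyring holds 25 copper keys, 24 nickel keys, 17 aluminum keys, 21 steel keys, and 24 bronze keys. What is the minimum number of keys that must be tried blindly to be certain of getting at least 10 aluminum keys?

To avoid aluminum keys as long as possible, exhaust the other 4 types first.
The worst case draws every non-aluminum key first: 25 + 24 + 21 + 24 = 94.
The next 10 draws are then forced to be aluminum, giving 94 + 10 = 104.

104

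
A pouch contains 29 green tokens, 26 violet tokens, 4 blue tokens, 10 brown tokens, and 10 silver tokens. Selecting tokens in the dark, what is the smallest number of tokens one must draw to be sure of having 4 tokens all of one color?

16

The worst case takes 3 tokens of each color without reaching 4 of any: 5 × 3 = 15.
The next token must bring some color to 4, so 15 + 1 = 16.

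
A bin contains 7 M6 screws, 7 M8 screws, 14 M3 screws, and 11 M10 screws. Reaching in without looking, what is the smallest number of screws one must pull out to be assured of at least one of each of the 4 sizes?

33

The hardest size to obtain is M6: we could draw every other screw first — 39 − 7 = 32 screws — without a single M6 one.
The next draw must be M6, so 32 + 1 = 33.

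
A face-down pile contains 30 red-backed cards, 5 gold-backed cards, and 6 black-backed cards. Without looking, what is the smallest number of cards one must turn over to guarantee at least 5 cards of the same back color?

13

Treat the 3 back colors as pigeonholes.
The worst case takes 4 cards of each back color without reaching 5 of any: 3 × 4 = 12.
The next card must bring some back color to 5, so 12 + 1 = 13.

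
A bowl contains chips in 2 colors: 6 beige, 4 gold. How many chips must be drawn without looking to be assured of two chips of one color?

3

Treat the 2 colors as pigeonholes.
The worst case takes 1 chip of each color without reaching 2 of any: 2 × 1 = 2.
The next chip must bring some color to 2, so 2 + 1 = 3.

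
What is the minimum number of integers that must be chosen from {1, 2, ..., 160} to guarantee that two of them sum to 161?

81

Partition {1, …, 160} into 80 pairs: {1,160}, {2,159}, …, {80,81}.
Choosing 80 integers — say the integers 1 through 80 — takes one from each pair and avoids the property.
Choosing 81 forces two into the same pair by pigeonhole, and those sum to 161. So 81.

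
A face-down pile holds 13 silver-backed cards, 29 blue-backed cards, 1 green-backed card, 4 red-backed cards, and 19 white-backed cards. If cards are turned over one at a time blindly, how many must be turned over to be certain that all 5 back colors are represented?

66

The hardest back color to obtain is green-backed: we could draw every other card first — 66 − 1 = 65 cards — without a single green-backed one.
The next draw must be green-backed, so 65 + 1 = 66.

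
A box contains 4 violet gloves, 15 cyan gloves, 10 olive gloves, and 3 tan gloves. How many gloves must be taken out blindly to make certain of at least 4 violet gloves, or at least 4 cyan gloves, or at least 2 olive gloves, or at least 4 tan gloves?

Each of the 4 colors has its own threshold; avoid all of them simultaneously.
The worst case stops just short of every target: 3 violet, 3 cyan, 1 olive, 3 tan — 3 + 3 + 1 + 3 = 10 gloves.
One more glove must push some color to its target, so 10 + 1 = 11.

11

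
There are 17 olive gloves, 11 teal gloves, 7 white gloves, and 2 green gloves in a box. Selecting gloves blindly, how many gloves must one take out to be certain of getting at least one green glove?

36

The worst case draws every non-green glove first: 17 + 11 + 7 = 35.
The next draw is then forced to be green, giving 35 + 1 = 36.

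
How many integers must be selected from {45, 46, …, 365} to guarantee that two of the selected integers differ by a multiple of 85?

86

Use the pigeonhole principle on residue classes: group the integers by remainder mod 85; there are 85 residue classes, each nonempty in this range.
Choosing one from each class (85 integers) avoids any shared remainder.
One more choice must repeat a class, so two differ by a multiple of 85. Hence 85 + 1 = 86.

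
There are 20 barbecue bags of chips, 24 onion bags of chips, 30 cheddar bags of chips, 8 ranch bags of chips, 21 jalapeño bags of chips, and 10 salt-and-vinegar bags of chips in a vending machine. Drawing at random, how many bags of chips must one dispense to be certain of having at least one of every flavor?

The hardest flavor to obtain is ranch: we could draw every other bag of chips first — 113 − 8 = 105 bags of chips — without a single ranch one.
The next draw must be ranch, so 105 + 1 = 106.

106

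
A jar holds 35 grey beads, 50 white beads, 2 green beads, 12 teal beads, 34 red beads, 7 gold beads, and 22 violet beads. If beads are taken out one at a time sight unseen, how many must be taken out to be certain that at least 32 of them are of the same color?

Treat the 7 colors as pigeonholes.
In the worst case we take at most 31 of each color, but all 2 green, all 12 teal, all 7 gold, and all 22 violet (fewer than 31), giving 31 + 31 + 2 + 12 + 31 + 7 + 22 = 136.
One more bead then forces some color to 32, so 136 + 1 = 137.

137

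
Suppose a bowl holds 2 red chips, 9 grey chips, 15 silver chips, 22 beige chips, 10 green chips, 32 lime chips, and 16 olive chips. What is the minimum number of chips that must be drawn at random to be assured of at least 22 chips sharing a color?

95

Treat the 7 colors as pigeonholes.
In the worst case we take at most 21 of each color, but all 2 red, all 9 grey, all 15 silver, all 10 green, and all 16 olive (fewer than 21), giving 2 + 9 + 15 + 21 + 10 + 21 + 16 = 94.
One more chip then forces some color to 22, so 94 + 1 = 95.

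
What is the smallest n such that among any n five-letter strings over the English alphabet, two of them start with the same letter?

There are 26 possible first letters acting as pigeonholes.
With 26 five-letter strings over the English alphabet we could place one in each, avoiding any repeat.
One more forces some class to hold 2, so 26 + 1 = 27.

27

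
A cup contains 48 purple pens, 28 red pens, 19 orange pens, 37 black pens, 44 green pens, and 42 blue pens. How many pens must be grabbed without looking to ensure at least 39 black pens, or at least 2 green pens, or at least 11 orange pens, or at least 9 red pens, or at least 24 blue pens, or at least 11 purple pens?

The worst case stops just short of every target: 10 purple, 8 red, 10 orange, all 37 black, 1 green, 23 blue — 10 + 8 + 10 + 37 + 1 + 23 = 89 pens.
One more pen must push some ink color to its target, so 89 + 1 = 90.

90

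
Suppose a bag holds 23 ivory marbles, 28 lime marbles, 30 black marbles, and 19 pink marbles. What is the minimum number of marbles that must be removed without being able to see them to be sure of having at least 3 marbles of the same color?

9

Treat the 4 colors as pigeonholes.
The worst case takes 2 marbles of each color without reaching 3 of any: 4 × 2 = 8.
The next marble must bring some color to 3, so 8 + 1 = 9.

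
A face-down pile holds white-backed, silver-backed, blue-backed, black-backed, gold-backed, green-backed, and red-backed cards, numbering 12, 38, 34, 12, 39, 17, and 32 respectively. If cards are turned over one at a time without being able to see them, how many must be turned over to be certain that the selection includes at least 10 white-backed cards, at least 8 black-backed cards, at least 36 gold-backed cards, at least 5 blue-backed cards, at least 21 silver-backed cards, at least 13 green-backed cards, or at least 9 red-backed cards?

96

The worst case stops just short of every target: 9 white-backed, 20 silver-backed, 4 blue-backed, 7 black-backed, 35 gold-backed, 12 green-backed, 8 red-backed — 9 + 20 + 4 + 7 + 35 + 12 + 8 = 95 cards.
One more card must push some back color to its target, so 95 + 1 = 96.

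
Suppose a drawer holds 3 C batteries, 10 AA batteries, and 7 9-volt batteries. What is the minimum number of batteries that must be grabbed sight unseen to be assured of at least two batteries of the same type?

4

The worst case takes 1 battery of each type without reaching 2 of any: 3 × 1 = 3.
The next battery must bring some type to 2, so 3 + 1 = 4.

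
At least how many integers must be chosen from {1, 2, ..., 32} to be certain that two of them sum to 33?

17

Partition {1, …, 32} into 16 pairs: {1,32}, {2,31}, …, {16,17}.
Choosing 16 integers — say the integers 1 through 16 — takes one from each pair and avoids the property.
Choosing 17 forces two into the same pair by pigeonhole, and those sum to 33. So 17.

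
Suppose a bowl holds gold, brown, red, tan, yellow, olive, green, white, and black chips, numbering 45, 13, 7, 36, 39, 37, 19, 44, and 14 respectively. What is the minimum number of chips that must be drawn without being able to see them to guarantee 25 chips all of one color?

In the worst case we take at most 24 of each color, but all 13 brown, all 7 red, all 19 green, and all 14 black (fewer than 24), giving 24 + 13 + 7 + 24 + 24 + 24 + 19 + 24 + 14 = 173.
One more chip then forces some color to 25, so 173 + 1 = 174.

174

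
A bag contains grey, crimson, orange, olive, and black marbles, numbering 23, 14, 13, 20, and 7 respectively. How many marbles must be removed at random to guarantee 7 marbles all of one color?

The worst case takes 6 marbles of each color without reaching 7 of any: 5 × 6 = 30.
The next marble must bring some color to 7, so 30 + 1 = 31.

31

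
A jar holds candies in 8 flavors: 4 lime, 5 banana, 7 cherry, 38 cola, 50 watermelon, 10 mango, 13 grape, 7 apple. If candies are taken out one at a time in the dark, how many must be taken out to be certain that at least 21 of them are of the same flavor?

87

In the worst case we take at most 20 of each flavor, but all 4 lime, all 5 banana, all 7 cherry, all 10 mango, all 13 grape, and all 7 apple (fewer than 20), giving 4 + 5 + 7 + 20 + 20 + 10 + 13 + 7 = 86.
One more candy then forces some flavor to 21, so 86 + 1 = 87.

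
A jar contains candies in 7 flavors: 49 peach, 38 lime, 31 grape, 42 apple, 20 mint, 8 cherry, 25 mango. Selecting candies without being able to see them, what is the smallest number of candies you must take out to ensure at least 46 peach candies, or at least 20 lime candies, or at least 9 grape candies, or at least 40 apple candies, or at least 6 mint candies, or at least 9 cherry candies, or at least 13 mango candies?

137

Each of the 7 flavors has its own threshold; avoid all of them simultaneously.
The worst case stops just short of every target: 45 peach, 19 lime, 8 grape, 39 apple, 5 mint, 8 cherry, 12 mango — 45 + 19 + 8 + 39 + 5 + 8 + 12 = 136 candies.
One more candy must push some flavor to its target, so 136 + 1 = 137.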